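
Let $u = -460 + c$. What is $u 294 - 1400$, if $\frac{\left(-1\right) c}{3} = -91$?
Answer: $-56378$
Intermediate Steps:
$c = 273$ ($c = \left(-3\right) \left(-91\right) = 273$)
$u = -187$ ($u = -460 + 273 = -187$)
$u 294 - 1400 = \left(-187\right) 294 - 1400 = -54978 - 1400 = -56378$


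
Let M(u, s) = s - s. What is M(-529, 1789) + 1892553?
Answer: 1892553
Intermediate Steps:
M(u, s) = 0
M(-529, 1789) + 1892553 = 0 + 1892553 = 1892553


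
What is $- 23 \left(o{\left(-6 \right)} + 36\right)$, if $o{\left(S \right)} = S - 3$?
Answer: $-621$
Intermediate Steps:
$o{\left(S \right)} = -3 + S$ ($o{\left(S \right)} = S - 3 = -3 + S$)
$- 23 \left(o{\left(-6 \right)} + 36\right) = - 23 \left(\left(-3 - 6\right) + 36\right) = - 23 \left(-9 + 36\right) = \left(-23\right) 27 = -621$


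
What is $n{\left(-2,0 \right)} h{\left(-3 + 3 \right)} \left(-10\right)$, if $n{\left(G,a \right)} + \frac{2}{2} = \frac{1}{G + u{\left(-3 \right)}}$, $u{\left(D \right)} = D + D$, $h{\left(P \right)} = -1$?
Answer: $- \frac{45}{4} \approx -11.25$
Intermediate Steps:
$u{\left(D \right)} = 2 D$
$n{\left(G,a \right)} = -1 + \frac{1}{-6 + G}$ ($n{\left(G,a \right)} = -1 + \frac{1}{G + 2 \left(-3\right)} = -1 + \frac{1}{G - 6} = -1 + \frac{1}{-6 + G}$)
$n{\left(-2,0 \right)} h{\left(-3 + 3 \right)} \left(-10\right) = \frac{7 - -2}{-6 - 2} \left(-1\right) \left(-10\right) = \frac{7 + 2}{-8} \left(-1\right) \left(-10\right) = \left(- \frac{1}{8}\right) 9 \left(-1\right) \left(-10\right) = \left(- \frac{9}{8}\right) \left(-1\right) \left(-10\right) = \frac{9}{8} \left(-10\right) = - \frac{45}{4}$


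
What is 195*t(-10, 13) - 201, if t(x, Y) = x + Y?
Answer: 384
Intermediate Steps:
t(x, Y) = Y + x
195*t(-10, 13) - 201 = 195*(13 - 10) - 201 = 195*3 - 201 = 585 - 201 = 384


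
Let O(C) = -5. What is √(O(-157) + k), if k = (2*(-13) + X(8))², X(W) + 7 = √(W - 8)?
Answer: 2*√271 ≈ 32.924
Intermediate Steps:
X(W) = -7 + √(-8 + W) (X(W) = -7 + √(W - 8) = -7 + √(-8 + W))
k = 1089 (k = (2*(-13) + (-7 + √(-8 + 8)))² = (-26 + (-7 + √0))² = (-26 + (-7 + 0))² = (-26 - 7)² = (-33)² = 1089)
√(O(-157) + k) = √(-5 + 1089) = √1084 = 2*√271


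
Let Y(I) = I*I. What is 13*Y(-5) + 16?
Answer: 341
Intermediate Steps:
Y(I) = I**2
13*Y(-5) + 16 = 13*(-5)**2 + 16 = 13*25 + 16 = 325 + 16 = 341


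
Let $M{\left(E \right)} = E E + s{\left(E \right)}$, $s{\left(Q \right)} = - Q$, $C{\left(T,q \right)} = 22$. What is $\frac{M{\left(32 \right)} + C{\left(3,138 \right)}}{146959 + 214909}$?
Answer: $\frac{39}{13918} \approx 0.0028021$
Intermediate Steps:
$M{\left(E \right)} = E^{2} - E$ ($M{\left(E \right)} = E E - E = E^{2} - E$)
$\frac{M{\left(32 \right)} + C{\left(3,138 \right)}}{146959 + 214909} = \frac{32 \left(-1 + 32\right) + 22}{146959 + 214909} = \frac{32 \cdot 31 + 22}{361868} = \left(992 + 22\right) \frac{1}{361868} = 1014 \cdot \frac{1}{361868} = \frac{39}{13918}$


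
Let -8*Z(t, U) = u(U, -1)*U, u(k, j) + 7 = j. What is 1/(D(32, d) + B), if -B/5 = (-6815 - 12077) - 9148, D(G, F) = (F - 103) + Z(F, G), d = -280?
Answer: 1/139849 ≈ 7.1506e-6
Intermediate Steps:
u(k, j) = -7 + j
Z(t, U) = U (Z(t, U) = -(-7 - 1)*U/8 = -(-1)*U = U)
D(G, F) = -103 + F + G (D(G, F) = (F - 103) + G = (-103 + F) + G = -103 + F + G)
B = 140200 (B = -5*((-6815 - 12077) - 9148) = -5*(-18892 - 9148) = -5*(-28040) = 140200)
1/(D(32, d) + B) = 1/((-103 - 280 + 32) + 140200) = 1/(-351 + 140200) = 1/139849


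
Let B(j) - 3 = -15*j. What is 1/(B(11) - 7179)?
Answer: -1/7341 ≈ -0.00013622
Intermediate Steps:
B(j) = 3 - 15*j
1/(B(11) - 7179) = 1/((3 - 15*11) - 7179) = 1/((3 - 165) - 7179) = 1/(-162 - 7179) = 1/(-7341) = -1/7341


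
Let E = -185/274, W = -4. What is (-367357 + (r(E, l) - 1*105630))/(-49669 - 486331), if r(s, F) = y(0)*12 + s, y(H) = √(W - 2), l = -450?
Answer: 129598623/146864000 - 3*I*√6/134000 ≈ 0.88244 - 5.4839e-5*I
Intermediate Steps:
y(H) = I*√6 (y(H) = √(-4 - 2) = √(-6) = I*√6)
E = -185/274 (E = -185*1/274 = -185/274 ≈ -0.67518)
r(s, F) = s + 12*I*√6 (r(s, F) = (I*√6)*12 + s = 12*I*√6 + s = s + 12*I*√6)
(-367357 + (r(E, l) - 1*105630))/(-49669 - 486331) = (-367357 + ((-185/274 + 12*I*√6) - 1*105630))/(-49669 - 486331) = (-367357 + ((-185/274 + 12*I*√6) - 105630))/(-536000) = (-367357 + (-28942805/274 + 12*I*√6))*(-1/536000) = (-129598623/274 + 12*I*√6)*(-1/536000) = 129598623/146864000 - 3*I*√6/134000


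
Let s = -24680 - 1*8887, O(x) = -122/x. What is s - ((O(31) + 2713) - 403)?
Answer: -1112065/31 ≈ -35873.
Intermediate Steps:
s = -33567 (s = -24680 - 8887 = -33567)
s - ((O(31) + 2713) - 403) = -33567 - ((-122/31 + 2713) - 403) = -33567 - (83981/31 - 403) = -33567 - 1*71488/31 = -33567 - 71488/31 = -1112065/31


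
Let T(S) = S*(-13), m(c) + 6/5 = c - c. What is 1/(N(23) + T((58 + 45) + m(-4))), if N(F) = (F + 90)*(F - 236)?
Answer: -5/126962 ≈ -3.9382e-5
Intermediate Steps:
m(c) = -6/5 (m(c) = -6/5 + (c - c) = -6/5 + 0 = -6/5)
T(S) = -13*S
N(F) = (-236 + F)*(90 + F) (N(F) = (90 + F)*(-236 + F) = (-236 + F)*(90 + F))
1/(N(23) + T((58 + 45) + m(-4))) = 1/((-21240 + 23² - 146*23) - 13*((58 + 45) - 6/5)) = 1/((-21240 + 529 - 3358) - 13*(103 - 6/5)) = 1/(-24069 - 13*509/5) = 1/(-24069 - 6617/5) = 1/(-126962/5) = -5/126962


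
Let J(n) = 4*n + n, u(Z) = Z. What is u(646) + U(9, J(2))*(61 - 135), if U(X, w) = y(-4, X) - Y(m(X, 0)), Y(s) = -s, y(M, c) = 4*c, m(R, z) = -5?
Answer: -1648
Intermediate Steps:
J(n) = 5*n
U(X, w) = -5 + 4*X (U(X, w) = 4*X - (-1)*(-5) = 4*X - 1*5 = 4*X - 5 = -5 + 4*X)
u(646) + U(9, J(2))*(61 - 135) = 646 + (-5 + 4*9)*(61 - 135) = 646 + (-5 + 36)*(-74) = 646 + 31*(-74) = 646 - 2294 = -1648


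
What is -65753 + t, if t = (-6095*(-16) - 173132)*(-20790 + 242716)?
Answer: -16780334465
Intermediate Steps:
t = -16780268712 (t = (97520 - 173132)*221926 = -75612*221926 = -16780268712)
-65753 + t = -65753 - 16780268712 = -16780334465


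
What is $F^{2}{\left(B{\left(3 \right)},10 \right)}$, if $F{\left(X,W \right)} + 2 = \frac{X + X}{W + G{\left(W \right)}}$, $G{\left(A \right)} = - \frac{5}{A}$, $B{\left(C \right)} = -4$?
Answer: $\frac{2916}{361} \approx 8.0776$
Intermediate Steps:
$F{\left(X,W \right)} = -2 + \frac{2 X}{W - \frac{5}{W}}$ ($F{\left(X,W \right)} = -2 + \frac{X + X}{W - \frac{5}{W}} = -2 + \frac{2 X}{W - \frac{5}{W}}$)
$F^{2}{\left(B{\left(3 \right)},10 \right)} = \left(\frac{2 \left(5 + 10 \left(-4 - 10\right)\right)}{-5 + 10^{2}}\right)^{2} = \left(\frac{2 \left(5 + 10 \left(-4 - 10\right)\right)}{-5 + 100}\right)^{2} = \left(\frac{2 \left(5 + 10 \left(-14\right)\right)}{95}\right)^{2} = \left(2 \cdot \frac{1}{95} \left(5 - 140\right)\right)^{2} = \left(2 \cdot \frac{1}{95} \left(-135\right)\right)^{2} = \left(- \frac{54}{19}\right)^{2} = \frac{2916}{361}$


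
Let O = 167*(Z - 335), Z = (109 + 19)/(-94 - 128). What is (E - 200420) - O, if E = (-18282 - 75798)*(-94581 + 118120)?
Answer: -245830978357/111 ≈ -2.2147e+9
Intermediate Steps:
Z = -64/111 (Z = 128/(-222) = 128*(-1/222) = -64/111 ≈ -0.57658)
E = -2214549120 (E = -94080*23539 = -2214549120)
O = -6220583/111 (O = 167*(-64/111 - 335) = 167*(-37249/111) = -6220583/111 ≈ -56041.)
(E - 200420) - O = (-2214549120 - 200420) - 1*(-6220583/111) = -2214749540 + 6220583/111 = -245830978357/111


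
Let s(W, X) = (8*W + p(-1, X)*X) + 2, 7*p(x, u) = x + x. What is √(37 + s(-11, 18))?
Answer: I*√2653/7 ≈ 7.3582*I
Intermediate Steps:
p(x, u) = 2*x/7 (p(x, u) = (x + x)/7 = (2*x)/7 = 2*x/7)
s(W, X) = 2 + 8*W - 2*X/7 (s(W, X) = (8*W + ((2/7)*(-1))*X) + 2 = (8*W - 2*X/7) + 2 = 2 + 8*W - 2*X/7)
√(37 + s(-11, 18)) = √(37 + (2 + 8*(-11) - 2/7*18)) = √(37 + (2 - 88 - 36/7)) = √(37 - 638/7) = √(-379/7) = I*√2653/7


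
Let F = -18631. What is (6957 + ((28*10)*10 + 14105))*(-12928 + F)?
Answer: -753060858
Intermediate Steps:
(6957 + ((28*10)*10 + 14105))*(-12928 + F) = (6957 + ((28*10)*10 + 14105))*(-12928 - 18631) = (6957 + (280*10 + 14105))*(-31559) = (6957 + (2800 + 14105))*(-31559) = (6957 + 16905)*(-31559) = 23862*(-31559) = -753060858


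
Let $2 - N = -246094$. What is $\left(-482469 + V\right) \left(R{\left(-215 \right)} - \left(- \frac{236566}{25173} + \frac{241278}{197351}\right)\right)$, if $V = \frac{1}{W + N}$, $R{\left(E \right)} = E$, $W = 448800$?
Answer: $\frac{344481982974437848915679}{3452185459145808} \approx 9.9787 \cdot 10^{7}$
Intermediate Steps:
$N = 246096$ ($N = 2 - -246094 = 2 + 246094 = 246096$)
$V = \frac{1}{694896}$ ($V = \frac{1}{448800 + 246096} = \frac{1}{694896} \approx 1.4391 \cdot 10^{-6}$)
$\left(-482469 + V\right) \left(R{\left(-215 \right)} - \left(- \frac{236566}{25173} + \frac{241278}{197351}\right)\right) = \left(-482469 + \frac{1}{694896}\right) \left(-215 - \left(- \frac{236566}{25173} + \frac{241278}{197351}\right)\right) = - \frac{335265778223 \left(-215 - - \frac{40612845572}{4967916723}\right)}{694896} = - \frac{335265778223 \left(-215 + \left(- \frac{241278}{197351} + \frac{236566}{25173}\right)\right)}{694896} = - \frac{335265778223 \left(-215 + \frac{40612845572}{4967916723}\right)}{694896} = \left(- \frac{335265778223}{694896}\right) \left(- \frac{1027489249873}{4967916723}\right) = \frac{344481982974437848915679}{3452185459145808}$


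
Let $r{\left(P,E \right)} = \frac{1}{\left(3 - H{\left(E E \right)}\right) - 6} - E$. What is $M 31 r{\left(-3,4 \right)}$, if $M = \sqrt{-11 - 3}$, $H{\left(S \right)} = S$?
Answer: $- \frac{2387 i \sqrt{14}}{19} \approx - 470.07 i$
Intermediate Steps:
$M = i \sqrt{14}$ ($M = \sqrt{-14} = i \sqrt{14} \approx 3.7417 i$)
$r{\left(P,E \right)} = \frac{1}{-3 - E^{2}} - E$ ($r{\left(P,E \right)} = \frac{1}{\left(3 - E E\right) - 6} - E = \frac{1}{\left(3 - E^{2}\right) - 6} - E = \frac{1}{-3 - E^{2}} - E$)
$M 31 r{\left(-3,4 \right)} = i \sqrt{14} \cdot 31 \frac{-1 - 4^{3} - 12}{3 + 4^{2}} = 31 i \sqrt{14} \frac{-1 - 64 - 12}{3 + 16} = 31 i \sqrt{14} \frac{-1 - 64 - 12}{19} = 31 i \sqrt{14} \cdot \frac{1}{19} \left(-77\right) = 31 i \sqrt{14} \left(- \frac{77}{19}\right) = - \frac{2387 i \sqrt{14}}{19}$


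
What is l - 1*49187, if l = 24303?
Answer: -24884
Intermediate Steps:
l - 1*49187 = 24303 - 1*49187 = 24303 - 49187 = -24884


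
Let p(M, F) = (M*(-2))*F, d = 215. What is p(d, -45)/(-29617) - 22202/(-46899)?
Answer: -249939016/1389007683 ≈ -0.17994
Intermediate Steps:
p(M, F) = -2*F*M (p(M, F) = (-2*M)*F = -2*F*M)
p(d, -45)/(-29617) - 22202/(-46899) = -2*(-45)*215/(-29617) - 22202/(-46899) = 19350*(-1/29617) - 22202*(-1/46899) = -19350/29617 + 22202/46899 = -249939016/1389007683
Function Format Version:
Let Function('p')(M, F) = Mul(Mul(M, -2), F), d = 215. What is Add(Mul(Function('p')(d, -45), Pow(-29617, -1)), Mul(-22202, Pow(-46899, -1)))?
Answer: Rational(-249939016, 1389007683) ≈ -0.17994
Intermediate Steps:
Function('p')(M, F) = Mul(-2, F, M) (Function('p')(M, F) = Mul(Mul(-2, M), F) = Mul(-2, F, M))
Add(Mul(Function('p')(d, -45), Pow(-29617, -1)), Mul(-22202, Pow(-46899, -1))) = Add(Mul(Mul(-2, -45, 215), Pow(-29617, -1)), Mul(-22202, Pow(-46899, -1))) = Add(Mul(19350, Rational(-1, 29617)), Mul(-22202, Rational(-1, 46899))) = Add(Rational(-19350, 29617), Rational(22202, 46899)) = Rational(-249939016, 1389007683)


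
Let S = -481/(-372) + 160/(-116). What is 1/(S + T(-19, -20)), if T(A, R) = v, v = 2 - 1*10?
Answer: -10788/87235 ≈ -0.12367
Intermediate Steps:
v = -8 (v = 2 - 10 = -8)
T(A, R) = -8
S = -931/10788 (S = -481*(-1/372) + 160*(-1/116) = 481/372 - 40/29 = -931/10788 ≈ -0.086300)
1/(S + T(-19, -20)) = 1/(-931/10788 - 8) = 1/(-87235/10788) = -10788/87235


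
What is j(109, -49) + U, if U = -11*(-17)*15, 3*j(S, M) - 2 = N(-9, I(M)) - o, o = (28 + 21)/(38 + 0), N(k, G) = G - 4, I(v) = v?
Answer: 317783/114 ≈ 2787.6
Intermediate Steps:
N(k, G) = -4 + G
o = 49/38 ≈ 1.2895
j(S, M) = -125/114 + M/3 (j(S, M) = ⅔ + ((-4 + M) - 1*49/38)/3 = ⅔ + ((-4 + M) - 49/38)/3 = ⅔ + (-201/38 + M)/3 = ⅔ + (-67/38 + M/3) = -125/114 + M/3)
U = 2805 (U = 187*15 = 2805)
j(109, -49) + U = (-125/114 + (⅓)*(-49)) + 2805 = (-125/114 - 49/3) + 2805 = -1987/114 + 2805 = 317783/114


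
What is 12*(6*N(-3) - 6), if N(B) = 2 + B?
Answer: -144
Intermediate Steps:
12*(6*N(-3) - 6) = 12*(6*(2 - 3) - 6) = 12*(6*(-1) - 6) = 12*(-6 - 6) = 12*(-12) = -144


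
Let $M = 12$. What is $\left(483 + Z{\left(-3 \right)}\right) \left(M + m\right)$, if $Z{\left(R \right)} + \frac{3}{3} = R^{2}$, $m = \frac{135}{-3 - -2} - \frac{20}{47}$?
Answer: $- \frac{2848291}{47} \approx -60602.0$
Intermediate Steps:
$m = - \frac{6365}{47}$ ($m = \frac{135}{-3 + 2} - \frac{20}{47} = \frac{135}{-1} - \frac{20}{47} = 135 \left(-1\right) - \frac{20}{47} = -135 - \frac{20}{47} = - \frac{6365}{47} \approx -135.43$)
$Z{\left(R \right)} = -1 + R^{2}$
$\left(483 + Z{\left(-3 \right)}\right) \left(M + m\right) = \left(483 - \left(1 - \left(-3\right)^{2}\right)\right) \left(12 - \frac{6365}{47}\right) = \left(483 + \left(-1 + 9\right)\right) \left(- \frac{5801}{47}\right) = \left(483 + 8\right) \left(- \frac{5801}{47}\right) = 491 \left(- \frac{5801}{47}\right) = - \frac{2848291}{47}$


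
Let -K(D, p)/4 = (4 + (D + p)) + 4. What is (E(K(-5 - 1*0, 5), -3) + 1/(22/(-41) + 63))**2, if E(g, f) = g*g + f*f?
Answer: 6998955966916/6558721 ≈ 1.0671e+6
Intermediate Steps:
K(D, p) = -32 - 4*D - 4*p (K(D, p) = -4*((4 + (D + p)) + 4) = -4*((4 + D + p) + 4) = -4*(8 + D + p) = -32 - 4*D - 4*p)
E(g, f) = f**2 + g**2 (E(g, f) = g**2 + f**2 = f**2 + g**2)
(E(K(-5 - 1*0, 5), -3) + 1/(22/(-41) + 63))**2 = (((-3)**2 + (-32 - 4*(-5 - 1*0) - 4*5)**2) + 1/(22/(-41) + 63))**2 = ((9 + (-32 - 4*(-5 + 0) - 20)**2) + 1/(22*(-1/41) + 63))**2 = ((9 + (-32 - 4*(-5) - 20)**2) + 1/(-22/41 + 63))**2 = ((9 + (-32 + 20 - 20)**2) + 1/(2561/41))**2 = ((9 + (-32)**2) + 41/2561)**2 = ((9 + 1024) + 41/2561)**2 = (1033 + 41/2561)**2 = (2645554/2561)**2 = 6998955966916/6558721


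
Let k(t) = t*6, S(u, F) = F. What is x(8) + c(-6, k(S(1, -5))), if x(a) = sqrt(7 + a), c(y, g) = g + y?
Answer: -36 + sqrt(15) ≈ -32.127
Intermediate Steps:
k(t) = 6*t
x(8) + c(-6, k(S(1, -5))) = sqrt(7 + 8) + (6*(-5) - 6) = sqrt(15) + (-30 - 6) = sqrt(15) - 36 = -36 + sqrt(15)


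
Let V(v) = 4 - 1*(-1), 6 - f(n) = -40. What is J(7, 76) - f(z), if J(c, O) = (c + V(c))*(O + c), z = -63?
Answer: 950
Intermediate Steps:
f(n) = 46 (f(n) = 6 - 1*(-40) = 6 + 40 = 46)
V(v) = 5 (V(v) = 4 + 1 = 5)
J(c, O) = (5 + c)*(O + c) (J(c, O) = (c + 5)*(O + c) = (5 + c)*(O + c))
J(7, 76) - f(z) = (7**2 + 5*76 + 5*7 + 76*7) - 1*46 = (49 + 380 + 35 + 532) - 46 = 996 - 46 = 950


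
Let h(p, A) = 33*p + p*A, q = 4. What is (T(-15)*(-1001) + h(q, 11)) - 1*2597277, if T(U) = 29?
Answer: -2626130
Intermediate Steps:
h(p, A) = 33*p + A*p
(T(-15)*(-1001) + h(q, 11)) - 1*2597277 = (29*(-1001) + 4*(33 + 11)) - 1*2597277 = (-29029 + 4*44) - 2597277 = (-29029 + 176) - 2597277 = -28853 - 2597277 = -2626130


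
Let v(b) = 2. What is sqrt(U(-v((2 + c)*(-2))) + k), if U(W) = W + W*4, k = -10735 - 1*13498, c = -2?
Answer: I*sqrt(24243) ≈ 155.7*I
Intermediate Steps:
k = -24233 (k = -10735 - 13498 = -24233)
U(W) = 5*W (U(W) = W + 4*W = 5*W)
sqrt(U(-v((2 + c)*(-2))) + k) = sqrt(5*(-1*2) - 24233) = sqrt(5*(-2) - 24233) = sqrt(-10 - 24233) = sqrt(-24243) = I*sqrt(24243)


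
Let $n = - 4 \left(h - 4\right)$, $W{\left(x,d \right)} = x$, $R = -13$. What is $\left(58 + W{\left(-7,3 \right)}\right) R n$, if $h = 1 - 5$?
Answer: $-21216$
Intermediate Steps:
$h = -4$
$n = 32$ ($n = - 4 \left(-4 - 4\right) = \left(-4\right) \left(-8\right) = 32$)
$\left(58 + W{\left(-7,3 \right)}\right) R n = \left(58 - 7\right) \left(-13\right) 32 = 51 \left(-13\right) 32 = \left(-663\right) 32 = -21216$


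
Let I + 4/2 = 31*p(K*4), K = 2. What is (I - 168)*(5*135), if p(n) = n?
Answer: 52650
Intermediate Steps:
I = 246 (I = -2 + 31*(2*4) = -2 + 31*8 = -2 + 248 = 246)
(I - 168)*(5*135) = (246 - 168)*(5*135) = 78*675 = 52650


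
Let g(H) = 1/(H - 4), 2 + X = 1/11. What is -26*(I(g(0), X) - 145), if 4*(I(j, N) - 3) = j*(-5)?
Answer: 29471/8 ≈ 3683.9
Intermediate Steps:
X = -21/11 (X = -2 + 1/11 = -21/11 ≈ -1.9091)
g(H) = 1/(-4 + H)
I(j, N) = 3 - 5*j/4 (I(j, N) = 3 + (j*(-5))/4 = 3 + (-5*j)/4 = 3 - 5*j/4)
-26*(I(g(0), X) - 145) = -26*((3 - 5/(4*(-4 + 0))) - 145) = -26*((3 - 5/4/(-4)) - 145) = -26*((3 - 5/4*(-¼)) - 145) = -26*((3 + 5/16) - 145) = -26*(53/16 - 145) = -26*(-2267/16) = 29471/8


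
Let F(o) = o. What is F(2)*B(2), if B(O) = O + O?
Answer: 8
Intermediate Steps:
B(O) = 2*O
F(2)*B(2) = 2*(2*2) = 2*4 = 8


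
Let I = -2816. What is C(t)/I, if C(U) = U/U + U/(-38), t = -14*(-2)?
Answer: -5/53504 ≈ -9.3451e-5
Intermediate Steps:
t = 28
C(U) = 1 - U/38 (C(U) = 1 + U*(-1/38) = 1 - U/38)
C(t)/I = (1 - 1/38*28)/(-2816) = (1 - 14/19)*(-1/2816) = (5/19)*(-1/2816) = -5/53504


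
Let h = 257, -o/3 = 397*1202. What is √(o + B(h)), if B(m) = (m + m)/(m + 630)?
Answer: 44*I*√581778865/887 ≈ 1196.5*I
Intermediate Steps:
o = -1431582 (o = -1191*1202 = -3*477194 = -1431582)
B(m) = 2*m/(630 + m) (B(m) = (2*m)/(630 + m) = 2*m/(630 + m))
√(o + B(h)) = √(-1431582 + 2*257/(630 + 257)) = √(-1431582 + 2*257/887) = √(-1431582 + 2*257*(1/887)) = √(-1431582 + 514/887) = √(-1269812720/887) = 44*I*√581778865/887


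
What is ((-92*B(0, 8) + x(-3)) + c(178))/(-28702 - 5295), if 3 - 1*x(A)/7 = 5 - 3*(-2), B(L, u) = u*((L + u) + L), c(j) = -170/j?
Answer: 529101/3025733 ≈ 0.17487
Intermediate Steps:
B(L, u) = u*(u + 2*L)
x(A) = -56 (x(A) = 21 - 7*(5 - 3*(-2)) = 21 - 7*(5 + 6) = 21 - 7*11 = 21 - 77 = -56)
((-92*B(0, 8) + x(-3)) + c(178))/(-28702 - 5295) = ((-736*(8 + 2*0) - 56) - 170/178)/(-28702 - 5295) = ((-736*(8 + 0) - 56) - 170*1/178)/(-33997) = ((-736*8 - 56) - 85/89)*(-1/33997) = ((-92*64 - 56) - 85/89)*(-1/33997) = ((-5888 - 56) - 85/89)*(-1/33997) = (-5944 - 85/89)*(-1/33997) = -529101/89*(-1/33997) = 529101/3025733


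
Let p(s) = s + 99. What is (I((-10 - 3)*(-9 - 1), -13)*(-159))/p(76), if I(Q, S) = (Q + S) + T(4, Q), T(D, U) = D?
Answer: -19239/175 ≈ -109.94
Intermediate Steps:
I(Q, S) = 4 + Q + S (I(Q, S) = (Q + S) + 4 = 4 + Q + S)
p(s) = 99 + s
(I((-10 - 3)*(-9 - 1), -13)*(-159))/p(76) = ((4 + (-10 - 3)*(-9 - 1) - 13)*(-159))/(99 + 76) = ((4 - 13*(-10) - 13)*(-159))/175 = ((4 + 130 - 13)*(-159))*(1/175) = (121*(-159))*(1/175) = -19239*1/175 = -19239/175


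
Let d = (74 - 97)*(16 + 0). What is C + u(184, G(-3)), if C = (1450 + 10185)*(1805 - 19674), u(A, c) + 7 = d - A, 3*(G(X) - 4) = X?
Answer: -207906374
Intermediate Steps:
d = -368 (d = -23*16 = -368)
G(X) = 4 + X/3
u(A, c) = -375 - A (u(A, c) = -7 + (-368 - A) = -375 - A)
C = -207905815 (C = 11635*(-17869) = -207905815)
C + u(184, G(-3)) = -207905815 + (-375 - 1*184) = -207905815 + (-375 - 184) = -207905815 - 559 = -207906374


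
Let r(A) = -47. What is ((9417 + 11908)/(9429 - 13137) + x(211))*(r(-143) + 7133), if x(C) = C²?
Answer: 194938863283/618 ≈ 3.1544e+8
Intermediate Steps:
((9417 + 11908)/(9429 - 13137) + x(211))*(r(-143) + 7133) = ((9417 + 11908)/(9429 - 13137) + 211²)*(-47 + 7133) = (21325/(-3708) + 44521)*7086 = (21325*(-1/3708) + 44521)*7086 = (-21325/3708 + 44521)*7086 = (165062543/3708)*7086 = 194938863283/618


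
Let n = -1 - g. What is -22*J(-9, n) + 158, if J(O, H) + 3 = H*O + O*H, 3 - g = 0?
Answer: -1360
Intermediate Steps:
g = 3 (g = 3 - 1*0 = 3 + 0 = 3)
n = -4 (n = -1 - 1*3 = -1 - 3 = -4)
J(O, H) = -3 + 2*H*O (J(O, H) = -3 + (H*O + O*H) = -3 + (H*O + H*O) = -3 + 2*H*O)
-22*J(-9, n) + 158 = -22*(-3 + 2*(-4)*(-9)) + 158 = -22*(-3 + 72) + 158 = -22*69 + 158 = -1518 + 158 = -1360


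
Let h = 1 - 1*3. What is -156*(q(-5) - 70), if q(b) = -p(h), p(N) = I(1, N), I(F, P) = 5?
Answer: 11700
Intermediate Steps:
h = -2 (h = 1 - 3 = -2)
p(N) = 5
q(b) = -5 (q(b) = -1*5 = -5)
-156*(q(-5) - 70) = -156*(-5 - 70) = -156*(-75) = -1*(-11700) = 11700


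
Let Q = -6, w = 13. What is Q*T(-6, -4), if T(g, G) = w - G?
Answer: -102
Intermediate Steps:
T(g, G) = 13 - G
Q*T(-6, -4) = -6*(13 - 1*(-4)) = -6*(13 + 4) = -6*17 = -102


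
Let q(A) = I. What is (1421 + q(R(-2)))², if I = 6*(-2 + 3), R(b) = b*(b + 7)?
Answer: 2036329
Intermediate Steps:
R(b) = b*(7 + b)
I = 6 (I = 6*1 = 6)
q(A) = 6
(1421 + q(R(-2)))² = (1421 + 6)² = 1427² = 2036329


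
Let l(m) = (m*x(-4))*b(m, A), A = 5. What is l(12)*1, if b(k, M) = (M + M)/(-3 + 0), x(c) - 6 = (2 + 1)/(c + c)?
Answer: -225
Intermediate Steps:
x(c) = 6 + 3/(2*c) (x(c) = 6 + (2 + 1)/(c + c) = 6 + 3/((2*c)) = 6 + 3*(1/(2*c)) = 6 + 3/(2*c))
b(k, M) = -2*M/3 (b(k, M) = (2*M)/(-3) = (2*M)*(-1/3) = -2*M/3)
l(m) = -75*m/4 (l(m) = (m*(6 + (3/2)/(-4)))*(-2/3*5) = (m*(6 + (3/2)*(-1/4)))*(-10/3) = (m*(6 - 3/8))*(-10/3) = (m*(45/8))*(-10/3) = (45*m/8)*(-10/3) = -75*m/4)
l(12)*1 = -75/4*12*1 = -225*1 = -225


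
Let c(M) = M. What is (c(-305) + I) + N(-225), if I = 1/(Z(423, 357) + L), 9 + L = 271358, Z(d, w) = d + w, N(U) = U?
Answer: -144228369/272129 ≈ -530.00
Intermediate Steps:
L = 271349 (L = -9 + 271358 = 271349)
I = 1/272129 (I = 1/((423 + 357) + 271349) = 1/(780 + 271349) = 1/272129 ≈ 3.6747e-6)
(c(-305) + I) + N(-225) = (-305 + 1/272129) - 225 = -82999344/272129 - 225 = -144228369/272129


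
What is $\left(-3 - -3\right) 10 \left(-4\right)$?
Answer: $0$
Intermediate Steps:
$\left(-3 - -3\right) 10 \left(-4\right) = \left(-3 + 3\right) 10 \left(-4\right) = 0 \cdot 10 \left(-4\right) = 0 \left(-4\right) = 0$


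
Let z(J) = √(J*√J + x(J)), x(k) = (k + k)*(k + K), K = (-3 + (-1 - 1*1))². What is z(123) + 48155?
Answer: 48155 + √(36408 + 123*√123) ≈ 48349.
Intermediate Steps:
K = 25 (K = (-3 + (-1 - 1))² = (-3 - 2)² = (-5)² = 25)
x(k) = 2*k*(25 + k) (x(k) = (k + k)*(k + 25) = (2*k)*(25 + k) = 2*k*(25 + k))
z(J) = √(J^(3/2) + 2*J*(25 + J)) (z(J) = √(J*√J + 2*J*(25 + J)) = √(J^(3/2) + 2*J*(25 + J)))
z(123) + 48155 = √(123^(3/2) + 2*123*(25 + 123)) + 48155 = √(123*√123 + 2*123*148) + 48155 = √(123*√123 + 36408) + 48155 = √(36408 + 123*√123) + 48155 = 48155 + √(36408 + 123*√123)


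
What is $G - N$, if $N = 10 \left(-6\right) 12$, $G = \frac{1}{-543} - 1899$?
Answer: $- \frac{640198}{543} \approx -1179.0$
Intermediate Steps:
$G = - \frac{1031158}{543}$ ($G = - \frac{1}{543} - 1899 = - \frac{1031158}{543} \approx -1899.0$)
$N = -720$ ($N = \left(-60\right) 12 = -720$)
$G - N = - \frac{1031158}{543} - -720 = - \frac{1031158}{543} + 720 = - \frac{640198}{543}$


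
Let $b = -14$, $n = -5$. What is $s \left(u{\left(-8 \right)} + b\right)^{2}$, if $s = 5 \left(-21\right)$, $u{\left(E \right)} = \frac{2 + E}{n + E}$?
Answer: $- \frac{3252480}{169} \approx -19245.0$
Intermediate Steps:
$u{\left(E \right)} = \frac{2 + E}{-5 + E}$
$s = -105$
$s \left(u{\left(-8 \right)} + b\right)^{2} = - 105 \left(\frac{2 - 8}{-5 - 8} - 14\right)^{2} = - 105 \left(\frac{1}{-13} \left(-6\right) - 14\right)^{2} = - 105 \left(\left(- \frac{1}{13}\right) \left(-6\right) - 14\right)^{2} = - 105 \left(\frac{6}{13} - 14\right)^{2} = - 105 \left(- \frac{176}{13}\right)^{2} = \left(-105\right) \frac{30976}{169} = - \frac{3252480}{169}$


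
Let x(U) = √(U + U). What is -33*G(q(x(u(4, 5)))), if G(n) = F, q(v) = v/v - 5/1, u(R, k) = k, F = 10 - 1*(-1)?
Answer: -363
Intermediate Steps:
F = 11 (F = 10 + 1 = 11)
x(U) = √2*√U (x(U) = √(2*U) = √2*√U)
q(v) = -4 (q(v) = 1 - 5*1 = 1 - 5 = -4)
G(n) = 11
-33*G(q(x(u(4, 5)))) = -33*11 = -363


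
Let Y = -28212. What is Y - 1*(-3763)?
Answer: -24449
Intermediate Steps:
Y - 1*(-3763) = -28212 - 1*(-3763) = -28212 + 3763 = -24449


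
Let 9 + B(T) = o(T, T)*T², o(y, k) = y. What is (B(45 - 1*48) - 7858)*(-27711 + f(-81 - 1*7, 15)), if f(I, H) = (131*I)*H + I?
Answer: 1584475786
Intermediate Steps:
f(I, H) = I + 131*H*I (f(I, H) = 131*H*I + I = I + 131*H*I)
B(T) = -9 + T³ (B(T) = -9 + T*T² = -9 + T³)
(B(45 - 1*48) - 7858)*(-27711 + f(-81 - 1*7, 15)) = ((-9 + (45 - 1*48)³) - 7858)*(-27711 + (-81 - 1*7)*(1 + 131*15)) = ((-9 + (45 - 48)³) - 7858)*(-27711 + (-81 - 7)*(1 + 1965)) = ((-9 + (-3)³) - 7858)*(-27711 - 88*1966) = ((-9 - 27) - 7858)*(-27711 - 173008) = (-36 - 7858)*(-200719) = -7894*(-200719) = 1584475786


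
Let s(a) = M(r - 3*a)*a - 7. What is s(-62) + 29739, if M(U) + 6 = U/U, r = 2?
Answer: 30042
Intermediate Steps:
M(U) = -5 (M(U) = -6 + U/U = -6 + 1 = -5)
s(a) = -7 - 5*a (s(a) = -5*a - 7 = -7 - 5*a)
s(-62) + 29739 = (-7 - 5*(-62)) + 29739 = (-7 + 310) + 29739 = 303 + 29739 = 30042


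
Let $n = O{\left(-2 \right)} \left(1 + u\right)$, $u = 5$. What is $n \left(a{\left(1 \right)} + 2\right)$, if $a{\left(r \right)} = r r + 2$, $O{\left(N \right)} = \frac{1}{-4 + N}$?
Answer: $-5$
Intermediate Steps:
$n = -1$ ($n = \frac{1 + 5}{-4 - 2} = \frac{1}{-6} \cdot 6 = \left(- \frac{1}{6}\right) 6 = -1$)
$a{\left(r \right)} = 2 + r^{2}$ ($a{\left(r \right)} = r^{2} + 2 = 2 + r^{2}$)
$n \left(a{\left(1 \right)} + 2\right) = - (\left(2 + 1^{2}\right) + 2) = - (\left(2 + 1\right) + 2) = - (3 + 2) = \left(-1\right) 5 = -5$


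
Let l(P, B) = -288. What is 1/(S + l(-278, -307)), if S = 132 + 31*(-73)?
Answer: -1/2419 ≈ -0.00041339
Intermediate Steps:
S = -2131 (S = 132 - 2263 = -2131)
1/(S + l(-278, -307)) = 1/(-2131 - 288) = 1/(-2419) = -1/2419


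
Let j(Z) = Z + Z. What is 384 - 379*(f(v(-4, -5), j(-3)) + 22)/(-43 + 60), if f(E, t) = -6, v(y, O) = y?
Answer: 464/17 ≈ 27.294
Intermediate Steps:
j(Z) = 2*Z
384 - 379*(f(v(-4, -5), j(-3)) + 22)/(-43 + 60) = 384 - 379*(-6 + 22)/(-43 + 60) = 384 - 6064/17 = 464/17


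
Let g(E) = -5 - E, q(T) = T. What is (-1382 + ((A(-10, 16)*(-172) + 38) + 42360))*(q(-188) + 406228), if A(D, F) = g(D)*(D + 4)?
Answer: 18749303040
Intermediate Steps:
A(D, F) = (-5 - D)*(4 + D) (A(D, F) = (-5 - D)*(D + 4) = (-5 - D)*(4 + D))
(-1382 + ((A(-10, 16)*(-172) + 38) + 42360))*(q(-188) + 406228) = (-1382 + ((-(4 - 10)*(5 - 10)*(-172) + 38) + 42360))*(-188 + 406228) = (-1382 + ((-1*(-6)*(-5)*(-172) + 38) + 42360))*406040 = (-1382 + ((-30*(-172) + 38) + 42360))*406040 = (-1382 + ((5160 + 38) + 42360))*406040 = (-1382 + (5198 + 42360))*406040 = (-1382 + 47558)*406040 = 46176*406040 = 18749303040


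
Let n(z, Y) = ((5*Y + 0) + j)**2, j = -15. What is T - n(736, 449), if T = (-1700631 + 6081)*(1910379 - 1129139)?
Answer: -1323855214900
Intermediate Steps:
n(z, Y) = (-15 + 5*Y)**2 (n(z, Y) = ((5*Y + 0) - 15)**2 = (5*Y - 15)**2 = (-15 + 5*Y)**2)
T = -1323850242000 (T = -1694550*781240 = -1323850242000)
T - n(736, 449) = -1323850242000 - 25*(-3 + 449)**2 = -1323850242000 - 25*446**2 = -1323850242000 - 25*198916 = -1323850242000 - 1*4972900 = -1323850242000 - 4972900 = -1323855214900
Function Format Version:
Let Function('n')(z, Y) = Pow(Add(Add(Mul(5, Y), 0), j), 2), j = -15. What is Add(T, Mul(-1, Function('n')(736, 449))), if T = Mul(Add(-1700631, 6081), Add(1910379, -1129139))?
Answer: -1323855214900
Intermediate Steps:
Function('n')(z, Y) = Pow(Add(-15, Mul(5, Y)), 2) (Function('n')(z, Y) = Pow(Add(Add(Mul(5, Y), 0), -15), 2) = Pow(Add(Mul(5, Y), -15), 2) = Pow(Add(-15, Mul(5, Y)), 2))
T = -1323850242000 (T = Mul(-1694550, 781240) = -1323850242000)
Add(T, Mul(-1, Function('n')(736, 449))) = Add(-1323850242000, Mul(-1, Mul(25, Pow(Add(-3, 449), 2)))) = Add(-1323850242000, Mul(-1, Mul(25, Pow(446, 2)))) = Add(-1323850242000, Mul(-1, Mul(25, 198916))) = Add(-1323850242000, Mul(-1, 4972900)) = Add(-1323850242000, -4972900) = -1323855214900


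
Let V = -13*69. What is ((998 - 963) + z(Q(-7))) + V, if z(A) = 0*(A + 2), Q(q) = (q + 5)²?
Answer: -862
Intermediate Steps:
Q(q) = (5 + q)²
z(A) = 0 (z(A) = 0*(2 + A) = 0)
V = -897
((998 - 963) + z(Q(-7))) + V = ((998 - 963) + 0) - 897 = (35 + 0) - 897 = 35 - 897 = -862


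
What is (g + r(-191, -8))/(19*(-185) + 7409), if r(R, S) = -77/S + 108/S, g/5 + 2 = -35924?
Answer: -1437071/31152 ≈ -46.131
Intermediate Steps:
g = -179630 (g = -10 + 5*(-35924) = -10 - 179620 = -179630)
r(R, S) = 31/S
(g + r(-191, -8))/(19*(-185) + 7409) = (-179630 + 31/(-8))/(19*(-185) + 7409) = (-179630 + 31*(-1/8))/(-3515 + 7409) = (-179630 - 31/8)/3894 = -1437071/8*1/3894 = -1437071/31152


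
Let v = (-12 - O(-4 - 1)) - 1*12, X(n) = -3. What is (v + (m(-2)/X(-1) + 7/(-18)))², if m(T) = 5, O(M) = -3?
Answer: 172225/324 ≈ 531.56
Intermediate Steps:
v = -21 (v = (-12 - 1*(-3)) - 1*12 = (-12 + 3) - 12 = -9 - 12 = -21)
(v + (m(-2)/X(-1) + 7/(-18)))² = (-21 + (5/(-3) + 7/(-18)))² = (-21 + (5*(-⅓) + 7*(-1/18)))² = (-21 + (-5/3 - 7/18))² = (-21 - 37/18)² = (-415/18)² = 172225/324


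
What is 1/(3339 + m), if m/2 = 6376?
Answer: 1/16091 ≈ 6.2147e-5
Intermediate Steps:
m = 12752 (m = 2*6376 = 12752)
1/(3339 + m) = 1/(3339 + 12752) = 1/16091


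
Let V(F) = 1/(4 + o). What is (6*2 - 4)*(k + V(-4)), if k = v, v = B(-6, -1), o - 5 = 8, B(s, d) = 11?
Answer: 1504/17 ≈ 88.471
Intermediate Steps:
o = 13 (o = 5 + 8 = 13)
v = 11
k = 11
V(F) = 1/17 (V(F) = 1/(4 + 13) = 1/17)
(6*2 - 4)*(k + V(-4)) = (6*2 - 4)*(11 + 1/17) = (12 - 4)*(188/17) = 8*(188/17) = 1504/17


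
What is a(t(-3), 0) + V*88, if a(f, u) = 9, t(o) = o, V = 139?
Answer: 12241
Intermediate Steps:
a(t(-3), 0) + V*88 = 9 + 139*88 = 9 + 12232 = 12241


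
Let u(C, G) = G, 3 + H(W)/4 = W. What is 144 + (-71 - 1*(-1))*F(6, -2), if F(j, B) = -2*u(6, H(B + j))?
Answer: 704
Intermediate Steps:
H(W) = -12 + 4*W
F(j, B) = 24 - 8*B - 8*j (F(j, B) = -2*(-12 + 4*(B + j)) = -2*(-12 + (4*B + 4*j)) = -2*(-12 + 4*B + 4*j) = 24 - 8*B - 8*j)
144 + (-71 - 1*(-1))*F(6, -2) = 144 + (-71 - 1*(-1))*(24 - 8*(-2) - 8*6) = 144 + (-71 + 1)*(24 + 16 - 48) = 144 - 70*(-8) = 144 + 560 = 704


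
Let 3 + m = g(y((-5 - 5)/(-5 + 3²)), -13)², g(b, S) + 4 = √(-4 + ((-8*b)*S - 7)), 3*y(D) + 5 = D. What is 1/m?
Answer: I/(2*(-129*I + 4*√271)) ≈ -0.0030748 + 0.0015695*I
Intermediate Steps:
y(D) = -5/3 + D/3
g(b, S) = -4 + √(-11 - 8*S*b) (g(b, S) = -4 + √(-4 + ((-8*b)*S - 7)) = -4 + √(-4 + (-8*S*b - 7)) = -4 + √(-4 + (-7 - 8*S*b)) = -4 + √(-11 - 8*S*b))
m = -3 + (-4 + I*√271)² (m = -3 + (-4 + √(-11 - 8*(-13)*(-5/3 + ((-5 - 5)/(-5 + 3²))/3)))² = -3 + (-4 + √(-11 - 8*(-13)*(-5/3 + (-10/(-5 + 9))/3)))² = -3 + (-4 + √(-11 - 8*(-13)*(-5/3 + (-10/4)/3)))² = -3 + (-4 + √(-11 - 8*(-13)*(-5/3 + (-10*¼)/3)))² = -3 + (-4 + √(-11 - 8*(-13)*(-5/3 + (⅓)*(-5/2))))² = -3 + (-4 + √(-11 - 8*(-13)*(-5/3 - ⅚)))² = -3 + (-4 + √(-11 - 8*(-13)*(-5/2)))² = -3 + (-4 + √(-11 - 260))² = -3 + (-4 + √(-271))² = -3 + (-4 + I*√271)² ≈ -258.0 - 131.7*I)
1/m = 1/(-3 + (4 - I*√271)²)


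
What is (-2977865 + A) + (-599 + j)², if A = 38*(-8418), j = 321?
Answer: -3220465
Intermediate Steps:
A = -319884
(-2977865 + A) + (-599 + j)² = (-2977865 - 319884) + (-599 + 321)² = -3297749 + (-278)² = -3297749 + 77284 = -3220465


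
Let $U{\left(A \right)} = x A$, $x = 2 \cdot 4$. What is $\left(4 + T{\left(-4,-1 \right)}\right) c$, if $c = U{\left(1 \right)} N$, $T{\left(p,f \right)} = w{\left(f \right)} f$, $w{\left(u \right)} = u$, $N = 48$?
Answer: $1920$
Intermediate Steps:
$x = 8$
$U{\left(A \right)} = 8 A$
$T{\left(p,f \right)} = f^{2}$ ($T{\left(p,f \right)} = f f = f^{2}$)
$c = 384$ ($c = 8 \cdot 1 \cdot 48 = 8 \cdot 48 = 384$)
$\left(4 + T{\left(-4,-1 \right)}\right) c = \left(4 + \left(-1\right)^{2}\right) 384 = \left(4 + 1\right) 384 = 5 \cdot 384 = 1920$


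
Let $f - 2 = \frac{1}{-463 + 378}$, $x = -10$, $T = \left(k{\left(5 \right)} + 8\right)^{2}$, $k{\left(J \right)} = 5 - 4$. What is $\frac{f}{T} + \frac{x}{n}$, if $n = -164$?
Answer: $\frac{48283}{564570} \approx 0.085522$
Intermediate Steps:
$k{\left(J \right)} = 1$ ($k{\left(J \right)} = 5 - 4 = 1$)
$T = 81$ ($T = \left(1 + 8\right)^{2} = 9^{2} = 81$)
$f = \frac{169}{85}$ ($f = 2 + \frac{1}{-463 + 378} = 2 + \frac{1}{-85} = 2 - \frac{1}{85} = \frac{169}{85} \approx 1.9882$)
$\frac{f}{T} + \frac{x}{n} = \frac{169}{85 \cdot 81} - \frac{10}{-164} = \frac{169}{85} \cdot \frac{1}{81} - - \frac{5}{82} = \frac{169}{6885} + \frac{5}{82} = \frac{48283}{564570}$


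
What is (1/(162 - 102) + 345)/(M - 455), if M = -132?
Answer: -20701/35220 ≈ -0.58776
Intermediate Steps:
(1/(162 - 102) + 345)/(M - 455) = (1/(162 - 102) + 345)/(-132 - 455) = (1/60 + 345)/(-587) = (1/60 + 345)*(-1/587) = (20701/60)*(-1/587) = -20701/35220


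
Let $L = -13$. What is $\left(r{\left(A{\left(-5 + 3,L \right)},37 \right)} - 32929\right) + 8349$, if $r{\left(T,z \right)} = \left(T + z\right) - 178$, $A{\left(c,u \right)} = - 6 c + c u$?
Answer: $-24683$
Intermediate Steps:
$r{\left(T,z \right)} = -178 + T + z$
$\left(r{\left(A{\left(-5 + 3,L \right)},37 \right)} - 32929\right) + 8349 = \left(\left(-178 + \left(-5 + 3\right) \left(-6 - 13\right) + 37\right) - 32929\right) + 8349 = \left(\left(-178 - -38 + 37\right) - 32929\right) + 8349 = \left(\left(-178 + 38 + 37\right) - 32929\right) + 8349 = \left(-103 - 32929\right) + 8349 = -33032 + 8349 = -24683$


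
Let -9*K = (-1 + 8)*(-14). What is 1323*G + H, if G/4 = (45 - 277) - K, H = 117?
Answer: -1285251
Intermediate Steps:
K = 98/9 (K = -(-1 + 8)*(-14)/9 = -7*(-14)/9 = -⅑*(-98) = 98/9 ≈ 10.889)
G = -8744/9 (G = 4*((45 - 277) - 1*98/9) = 4*(-232 - 98/9) = 4*(-2186/9) = -8744/9 ≈ -971.56)
1323*G + H = 1323*(-8744/9) + 117 = -1285368 + 117 = -1285251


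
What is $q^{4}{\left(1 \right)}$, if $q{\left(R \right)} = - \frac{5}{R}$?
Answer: $625$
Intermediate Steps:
$q^{4}{\left(1 \right)} = \left(- \frac{5}{1}\right)^{4} = \left(\left(-5\right) 1\right)^{4} = \left(-5\right)^{4} = 625$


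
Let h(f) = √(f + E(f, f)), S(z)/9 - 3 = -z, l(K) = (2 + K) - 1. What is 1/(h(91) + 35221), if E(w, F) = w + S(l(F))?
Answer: 35221/1240519460 - I*√619/1240519460 ≈ 2.8392e-5 - 2.0056e-8*I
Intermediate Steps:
l(K) = 1 + K
S(z) = 27 - 9*z (S(z) = 27 + 9*(-z) = 27 - 9*z)
E(w, F) = 18 + w - 9*F (E(w, F) = w + (27 - 9*(1 + F)) = w + (27 + (-9 - 9*F)) = w + (18 - 9*F) = 18 + w - 9*F)
h(f) = √(18 - 7*f) (h(f) = √(f + (18 + f - 9*f)) = √(f + (18 - 8*f)) = √(18 - 7*f))
1/(h(91) + 35221) = 1/(√(18 - 7*91) + 35221) = 1/(√(18 - 637) + 35221) = 1/(√(-619) + 35221) = 1/(I*√619 + 35221) = 1/(35221 + I*√619)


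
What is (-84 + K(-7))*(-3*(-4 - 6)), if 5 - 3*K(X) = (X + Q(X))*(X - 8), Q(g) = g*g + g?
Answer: 2780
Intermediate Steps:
Q(g) = g + g² (Q(g) = g² + g = g + g²)
K(X) = 5/3 - (-8 + X)*(X + X*(1 + X))/3 (K(X) = 5/3 - (X + X*(1 + X))*(X - 8)/3 = 5/3 - (X + X*(1 + X))*(-8 + X)/3 = 5/3 - (-8 + X)*(X + X*(1 + X))/3)
(-84 + K(-7))*(-3*(-4 - 6)) = (-84 + (5/3 + 2*(-7)² - ⅓*(-7)³ + (16/3)*(-7)))*(-3*(-4 - 6)) = (-84 + (5/3 + 2*49 - ⅓*(-343) - 112/3))*(-3*(-10)) = (-84 + (5/3 + 98 + 343/3 - 112/3))*30 = (-84 + 530/3)*30 = (278/3)*30 = 2780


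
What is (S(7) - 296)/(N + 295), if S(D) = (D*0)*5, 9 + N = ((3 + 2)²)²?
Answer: -296/911 ≈ -0.32492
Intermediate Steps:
N = 616 (N = -9 + ((3 + 2)²)² = -9 + (5²)² = -9 + 25² = -9 + 625 = 616)
S(D) = 0 (S(D) = 0*5 = 0)
(S(7) - 296)/(N + 295) = (0 - 296)/(616 + 295) = -296/911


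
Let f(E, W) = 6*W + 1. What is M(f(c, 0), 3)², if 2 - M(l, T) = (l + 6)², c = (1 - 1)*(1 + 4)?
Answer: 2209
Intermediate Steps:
c = 0 (c = 0*5 = 0)
f(E, W) = 1 + 6*W
M(l, T) = 2 - (6 + l)² (M(l, T) = 2 - (l + 6)² = 2 - (6 + l)²)
M(f(c, 0), 3)² = (2 - (6 + (1 + 6*0))²)² = (2 - (6 + (1 + 0))²)² = (2 - (6 + 1)²)² = (2 - 1*7²)² = (2 - 1*49)² = (2 - 49)² = (-47)² = 2209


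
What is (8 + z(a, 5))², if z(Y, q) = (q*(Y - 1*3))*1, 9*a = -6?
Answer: 961/9 ≈ 106.78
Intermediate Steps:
a = -⅔ (a = (⅑)*(-6) = -⅔ ≈ -0.66667)
z(Y, q) = q*(-3 + Y) (z(Y, q) = (q*(Y - 3))*1 = (q*(-3 + Y))*1 = q*(-3 + Y))
(8 + z(a, 5))² = (8 + 5*(-3 - ⅔))² = (8 + 5*(-11/3))² = (8 - 55/3)² = (-31/3)² = 961/9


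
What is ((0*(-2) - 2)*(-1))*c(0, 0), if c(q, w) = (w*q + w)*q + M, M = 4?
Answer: 8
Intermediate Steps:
c(q, w) = 4 + q*(w + q*w) (c(q, w) = (w*q + w)*q + 4 = (q*w + w)*q + 4 = (w + q*w)*q + 4 = q*(w + q*w) + 4 = 4 + q*(w + q*w))
((0*(-2) - 2)*(-1))*c(0, 0) = ((0*(-2) - 2)*(-1))*(4 + 0*0 + 0*0**2) = ((0 - 2)*(-1))*(4 + 0 + 0*0) = (-2*(-1))*(4 + 0 + 0) = 2*4 = 8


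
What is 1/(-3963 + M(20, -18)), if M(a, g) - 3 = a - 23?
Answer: -1/3963 ≈ -0.00025233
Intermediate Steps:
M(a, g) = -20 + a (M(a, g) = 3 + (a - 23) = 3 + (-23 + a) = -20 + a)
1/(-3963 + M(20, -18)) = 1/(-3963 + (-20 + 20)) = 1/(-3963 + 0) = 1/(-3963) = -1/3963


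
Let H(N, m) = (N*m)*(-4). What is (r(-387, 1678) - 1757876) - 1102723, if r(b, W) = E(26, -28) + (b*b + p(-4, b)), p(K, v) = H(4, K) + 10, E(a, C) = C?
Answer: -2710784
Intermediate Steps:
H(N, m) = -4*N*m
p(K, v) = 10 - 16*K (p(K, v) = -4*4*K + 10 = -16*K + 10 = 10 - 16*K)
r(b, W) = 46 + b² (r(b, W) = -28 + (b*b + (10 - 16*(-4))) = -28 + (b² + (10 + 64)) = -28 + (b² + 74) = -28 + (74 + b²) = 46 + b²)
(r(-387, 1678) - 1757876) - 1102723 = ((46 + (-387)²) - 1757876) - 1102723 = ((46 + 149769) - 1757876) - 1102723 = (149815 - 1757876) - 1102723 = -1608061 - 1102723 = -2710784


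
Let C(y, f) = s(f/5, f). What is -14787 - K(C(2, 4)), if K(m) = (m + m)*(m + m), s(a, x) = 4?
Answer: -14851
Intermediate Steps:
C(y, f) = 4
K(m) = 4*m² (K(m) = (2*m)*(2*m) = 4*m²)
-14787 - K(C(2, 4)) = -14787 - 4*4² = -14787 - 4*16 = -14787 - 1*64 = -14787 - 64 = -14851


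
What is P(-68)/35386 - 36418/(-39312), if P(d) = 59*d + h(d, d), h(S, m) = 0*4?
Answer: 1673029/2057832 ≈ 0.81301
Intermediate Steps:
h(S, m) = 0
P(d) = 59*d (P(d) = 59*d + 0 = 59*d)
P(-68)/35386 - 36418/(-39312) = (59*(-68))/35386 - 36418/(-39312) = -4012*1/35386 - 36418*(-1/39312) = -2006/17693 + 18209/19656 = 1673029/2057832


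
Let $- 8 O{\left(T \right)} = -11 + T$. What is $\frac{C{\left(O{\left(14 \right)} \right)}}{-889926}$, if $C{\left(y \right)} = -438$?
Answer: $\frac{73}{148321} \approx 0.00049218$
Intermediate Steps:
$O{\left(T \right)} = \frac{11}{8} - \frac{T}{8}$ ($O{\left(T \right)} = - \frac{-11 + T}{8} = \frac{11}{8} - \frac{T}{8}$)
$\frac{C{\left(O{\left(14 \right)} \right)}}{-889926} = - \frac{438}{-889926} = \left(-438\right) \left(- \frac{1}{889926}\right) = \frac{73}{148321}$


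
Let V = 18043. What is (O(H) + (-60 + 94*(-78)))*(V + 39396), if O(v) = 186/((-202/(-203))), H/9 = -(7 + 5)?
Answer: -41799107007/101 ≈ -4.1385e+8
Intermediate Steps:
H = -108 (H = 9*(-(7 + 5)) = 9*(-1*12) = 9*(-12) = -108)
O(v) = 18879/101 (O(v) = 186/((-202*(-1/203))) = 186/(202/203) = 186*(203/202) = 18879/101)
(O(H) + (-60 + 94*(-78)))*(V + 39396) = (18879/101 + (-60 + 94*(-78)))*(18043 + 39396) = (18879/101 + (-60 - 7332))*57439 = (18879/101 - 7392)*57439 = -727713/101*57439 = -41799107007/101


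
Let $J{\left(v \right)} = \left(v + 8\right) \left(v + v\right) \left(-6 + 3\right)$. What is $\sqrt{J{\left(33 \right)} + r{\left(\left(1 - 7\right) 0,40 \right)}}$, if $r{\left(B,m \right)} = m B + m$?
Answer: $i \sqrt{8078} \approx 89.878 i$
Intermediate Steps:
$J{\left(v \right)} = - 6 v \left(8 + v\right)$ ($J{\left(v \right)} = \left(8 + v\right) 2 v \left(-3\right) = 2 v \left(8 + v\right) \left(-3\right) = - 6 v \left(8 + v\right)$)
$r{\left(B,m \right)} = m + B m$ ($r{\left(B,m \right)} = B m + m = m + B m$)
$\sqrt{J{\left(33 \right)} + r{\left(\left(1 - 7\right) 0,40 \right)}} = \sqrt{\left(-6\right) 33 \left(8 + 33\right) + 40 \left(1 + \left(1 - 7\right) 0\right)} = \sqrt{\left(-6\right) 33 \cdot 41 + 40 \left(1 - 0\right)} = \sqrt{-8118 + 40 \left(1 + 0\right)} = \sqrt{-8118 + 40 \cdot 1} = \sqrt{-8118 + 40} = \sqrt{-8078} = i \sqrt{8078}$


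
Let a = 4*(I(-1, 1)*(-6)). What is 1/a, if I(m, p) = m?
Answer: 1/24 ≈ 0.041667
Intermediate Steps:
a = 24 (a = 4*(-1*(-6)) = 4*6 = 24)
1/a = 1/24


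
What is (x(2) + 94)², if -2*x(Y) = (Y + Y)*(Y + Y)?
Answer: 7396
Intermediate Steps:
x(Y) = -2*Y² (x(Y) = -(Y + Y)*(Y + Y)/2 = -2*Y*2*Y/2 = -2*Y²)
(x(2) + 94)² = (-2*2² + 94)² = (-2*4 + 94)² = (-8 + 94)² = 86² = 7396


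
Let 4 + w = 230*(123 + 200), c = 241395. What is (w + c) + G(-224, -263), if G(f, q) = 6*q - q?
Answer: 314366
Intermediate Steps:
w = 74286 (w = -4 + 230*(123 + 200) = -4 + 230*323 = -4 + 74290 = 74286)
G(f, q) = 5*q
(w + c) + G(-224, -263) = (74286 + 241395) + 5*(-263) = 315681 - 1315 = 314366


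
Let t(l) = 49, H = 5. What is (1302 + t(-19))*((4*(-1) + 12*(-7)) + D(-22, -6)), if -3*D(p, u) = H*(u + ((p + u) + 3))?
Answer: -147259/3 ≈ -49086.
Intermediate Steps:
D(p, u) = -5 - 10*u/3 - 5*p/3 (D(p, u) = -5*(u + ((p + u) + 3))/3 = -5*(u + (3 + p + u))/3 = -5*(3 + p + 2*u)/3 = -(15 + 5*p + 10*u)/3 = -5 - 10*u/3 - 5*p/3)
(1302 + t(-19))*((4*(-1) + 12*(-7)) + D(-22, -6)) = (1302 + 49)*((4*(-1) + 12*(-7)) + (-5 - 10/3*(-6) - 5/3*(-22))) = 1351*((-4 - 84) + (-5 + 20 + 110/3)) = 1351*(-88 + 155/3) = 1351*(-109/3) = -147259/3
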